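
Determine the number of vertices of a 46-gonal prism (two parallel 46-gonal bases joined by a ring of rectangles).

A prism on an n-gon has two n-gon bases and n rectangular sides: V = 2·46 = 92, E = 3·46 = 138, F = 46 + 2 = 48.

92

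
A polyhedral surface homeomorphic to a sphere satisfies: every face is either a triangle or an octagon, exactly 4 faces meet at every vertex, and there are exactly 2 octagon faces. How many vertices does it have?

16

Let x be the number of triangles; then F = 2 + x.
Edge–face incidences: 2E = 8·2 + 3·x = 16 + 3x.
Every vertex has degree 4, so 4V = 2E.
Euler: V − E + F = 2 ⇒ (2E)/4 − E + (2 + x) = 2.
Multiply by 8: 2·(2E) − 4·(2E) + 8·(2 + x) = 16, i.e. 16 + 8x − 2·(16 + 3x) = 16.
Collecting terms: 2x − 16 = 16, so 2x = 32, so x = 16.
Then 2E = 16 + 3·16 = 64, so E = 32, V = 2E/4 = 16, F = 2 + 16 = 18.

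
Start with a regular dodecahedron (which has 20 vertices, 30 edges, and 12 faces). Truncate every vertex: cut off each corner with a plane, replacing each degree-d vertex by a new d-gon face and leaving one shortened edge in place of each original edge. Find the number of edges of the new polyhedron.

90

Truncation replaces each original edge-end by a new vertex, so V′ = 2E = 60.
Each original edge survives, and each old vertex of degree d contributes d new edges; summing degrees gives Σd = 2E, so E′ = E + 2E = 3E = 90.
Each original face survives and each original vertex becomes one new face: F′ = F + V = 32.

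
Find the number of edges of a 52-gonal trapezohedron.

208

The n-trapezohedron (dual of the n-antiprism) has V = 2·52 + 2 = 106, E = 4·52 = 208, F = 2·52 = 104.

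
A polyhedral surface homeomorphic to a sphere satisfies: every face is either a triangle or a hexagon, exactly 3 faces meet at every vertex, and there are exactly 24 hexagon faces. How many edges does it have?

78

Let x be the number of triangles; then F = 24 + x.
Edge–face incidences: 2E = 6·24 + 3·x = 144 + 3x.
Every vertex has degree 3, so 3V = 2E.
Euler: V − E + F = 2 ⇒ (2E)/3 − E + (24 + x) = 2.
Multiply by 6: 2·(2E) − 3·(2E) + 6·(24 + x) = 12, i.e. 144 + 6x − (144 + 3x) = 12.
Collecting terms: 3x = 12, so x = 4.
Then 2E = 144 + 3·4 = 156, so E = 78, V = 2E/3 = 52, F = 24 + 4 = 28.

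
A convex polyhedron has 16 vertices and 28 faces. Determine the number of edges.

42

Here V − E + F = 2.
E = V + F − (2) = 16 + 28 − (2) = 42.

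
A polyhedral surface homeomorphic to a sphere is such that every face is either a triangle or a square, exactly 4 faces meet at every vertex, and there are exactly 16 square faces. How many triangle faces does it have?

Let x be the number of triangles; then F = 16 + x.
Edge–face incidences: 2E = 4·16 + 3·x = 64 + 3x.
Every vertex has degree 4, so 4V = 2E.
Euler: V − E + F = 2 ⇒ (2E)/4 − E + (16 + x) = 2.
Multiply by 8: 2·(2E) − 4·(2E) + 8·(16 + x) = 16, i.e. 128 + 8x − 2·(64 + 3x) = 16.
Collecting terms: 2x = 16, so x = 8.
Then 2E = 64 + 3·8 = 88, so E = 44, V = 2E/4 = 22, F = 16 + 8 = 24.

8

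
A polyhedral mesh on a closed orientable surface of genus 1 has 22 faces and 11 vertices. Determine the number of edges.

For a closed orientable surface of genus 1, χ = 2 − 2·1 = 0.
E = V + F − (0) = 11 + 22 − (0) = 33.

33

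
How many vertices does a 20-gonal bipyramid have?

22

A bipyramid over an n-gon has 2n triangular faces and n + 2 vertices: V = 20 + 2 = 22, E = 3·20 = 60, F = 2·20 = 40.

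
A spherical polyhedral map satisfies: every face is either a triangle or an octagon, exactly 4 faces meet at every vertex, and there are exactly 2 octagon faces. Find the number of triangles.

Let x be the number of triangles; then F = 2 + x.
Edge–face incidences: 2E = 8·2 + 3·x = 16 + 3x.
Every vertex has degree 4, so 4V = 2E.
Euler: V − E + F = 2 ⇒ (2E)/4 − E + (2 + x) = 2.
Multiply by 8: 2·(2E) − 4·(2E) + 8·(2 + x) = 16, i.e. 16 + 8x − 2·(16 + 3x) = 16.
Collecting terms: 2x − 16 = 16, so 2x = 32, so x = 16.
Then 2E = 16 + 3·16 = 64, so E = 32, V = 2E/4 = 16, F = 2 + 16 = 18.

16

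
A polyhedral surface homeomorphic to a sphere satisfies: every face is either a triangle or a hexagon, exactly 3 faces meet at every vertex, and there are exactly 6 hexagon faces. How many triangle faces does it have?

Let x be the number of triangles; then F = 6 + x.
Edge–face incidences: 2E = 6·6 + 3·x = 36 + 3x.
Every vertex has degree 3, so 3V = 2E.
Euler: V − E + F = 2 ⇒ (2E)/3 − E + (6 + x) = 2.
Multiply by 6: 2·(2E) − 3·(2E) + 6·(6 + x) = 12, i.e. 36 + 6x − (36 + 3x) = 12.
Collecting terms: 3x = 12, so x = 4.
Then 2E = 36 + 3·4 = 48, so E = 24, V = 2E/3 = 16, F = 6 + 4 = 10.

4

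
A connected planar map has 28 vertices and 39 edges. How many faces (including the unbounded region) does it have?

Euler's formula for a connected plane graph: V − E + F = 2, so F = 2 − 28 + 39 = 13.

13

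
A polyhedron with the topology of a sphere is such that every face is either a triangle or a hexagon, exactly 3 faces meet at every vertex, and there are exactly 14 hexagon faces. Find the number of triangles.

Let x be the number of triangles; then F = 14 + x.
Edge–face incidences: 2E = 6·14 + 3·x = 84 + 3x.
Every vertex has degree 3, so 3V = 2E.
Euler: V − E + F = 2 ⇒ (2E)/3 − E + (14 + x) = 2.
Multiply by 6: 2·(2E) − 3·(2E) + 6·(14 + x) = 12, i.e. 84 + 6x − (84 + 3x) = 12.
Collecting terms: 3x = 12, so x = 4.
Then 2E = 84 + 3·4 = 96, so E = 48, V = 2E/3 = 32, F = 14 + 4 = 18.

4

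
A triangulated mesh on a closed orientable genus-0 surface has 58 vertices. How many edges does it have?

168

χ = 2 − 2·0 = 2, and every face is a triangle so 3F = 2E.
V − E + F = 2 with E = 3F/2 gives 58 − (3/2 − 1)·F = 2, so F = 112 and E = 168.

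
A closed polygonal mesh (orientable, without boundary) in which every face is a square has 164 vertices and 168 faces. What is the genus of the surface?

3

Every face is a square, so 2E = 4·168 = 672, giving E = 336.
χ = V − E + F = 164 − 336 + 168 = -4.
For a closed orientable surface χ = 2 − 2g, so g = (2 − (-4))/2 = 3.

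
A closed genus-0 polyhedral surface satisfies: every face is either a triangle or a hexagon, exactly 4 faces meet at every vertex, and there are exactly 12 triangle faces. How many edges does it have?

Let x be the number of hexagons; then F = 12 + x.
Edge–face incidences: 2E = 3·12 + 6·x = 36 + 6x.
Every vertex has degree 4, so 4V = 2E.
Euler: V − E + F = 2 ⇒ (2E)/4 − E + (12 + x) = 2.
Multiply by 8: 2·(2E) − 4·(2E) + 8·(12 + x) = 16, i.e. 96 + 8x − 2·(36 + 6x) = 16.
Collecting terms: −4x + 24 = 16, so −4x = −8, so x = 2.
Then 2E = 36 + 6·2 = 48, so E = 24, V = 2E/4 = 12, F = 12 + 2 = 14.

24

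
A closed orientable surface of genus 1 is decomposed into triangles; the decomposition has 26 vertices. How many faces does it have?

χ = 2 − 2·1 = 0, and every face is a triangle so 3F = 2E.
V − E + F = 0 with E = 3F/2 gives 26 − (3/2 − 1)·F = 0, so F = 52 and E = 78.

52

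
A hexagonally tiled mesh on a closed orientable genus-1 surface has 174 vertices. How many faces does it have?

87

χ = 2 − 2·1 = 0, and every face is a hexagon so 6F = 2E.
V − E + F = 0 with E = 6F/2 gives 174 − (6/2 − 1)·F = 0, so F = 87 and E = 261.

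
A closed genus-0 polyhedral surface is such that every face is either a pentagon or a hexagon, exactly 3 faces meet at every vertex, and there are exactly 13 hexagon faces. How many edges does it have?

Let x be the number of pentagons; then F = 13 + x.
Edge–face incidences: 2E = 6·13 + 5·x = 78 + 5x.
Every vertex has degree 3, so 3V = 2E.
Euler: V − E + F = 2 ⇒ (2E)/3 − E + (13 + x) = 2.
Multiply by 6: 2·(2E) − 3·(2E) + 6·(13 + x) = 12, i.e. 78 + 6x − (78 + 5x) = 12.
Collecting terms: x = 12.
Then 2E = 78 + 5·12 = 138, so E = 69, V = 2E/3 = 46, F = 13 + 12 = 25.

69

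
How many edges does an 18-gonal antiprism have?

An antiprism on an n-gon has two n-gon caps and 2n triangles: V = 2·18 = 36, E = 4·18 = 72, F = 2·18 + 2 = 38.

72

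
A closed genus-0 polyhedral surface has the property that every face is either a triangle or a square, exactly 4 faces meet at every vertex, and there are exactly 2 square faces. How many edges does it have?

16

Let x be the number of triangles; then F = 2 + x.
Edge–face incidences: 2E = 4·2 + 3·x = 8 + 3x.
Every vertex has degree 4, so 4V = 2E.
Euler: V − E + F = 2 ⇒ (2E)/4 − E + (2 + x) = 2.
Multiply by 8: 2·(2E) − 4·(2E) + 8·(2 + x) = 16, i.e. 16 + 8x − 2·(8 + 3x) = 16.
Collecting terms: 2x = 16, so x = 8.
Then 2E = 8 + 3·8 = 32, so E = 16, V = 2E/4 = 8, F = 2 + 8 = 10.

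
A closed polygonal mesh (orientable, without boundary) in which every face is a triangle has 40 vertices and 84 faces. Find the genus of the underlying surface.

Every face is a triangle, so 2E = 3·84 = 252, giving E = 126.
χ = V − E + F = 40 − 126 + 84 = -2.
For a closed orientable surface χ = 2 − 2g, so g = (2 − (-2))/2 = 2.

2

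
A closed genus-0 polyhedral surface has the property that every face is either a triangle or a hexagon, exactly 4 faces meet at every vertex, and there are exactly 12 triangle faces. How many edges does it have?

Let x be the number of hexagons; then F = 12 + x.
Edge–face incidences: 2E = 3·12 + 6·x = 36 + 6x.
Every vertex has degree 4, so 4V = 2E.
Euler: V − E + F = 2 ⇒ (2E)/4 − E + (12 + x) = 2.
Multiply by 8: 2·(2E) − 4·(2E) + 8·(12 + x) = 16, i.e. 96 + 8x − 2·(36 + 6x) = 16.
Collecting terms: −4x + 24 = 16, so −4x = −8, so x = 2.
Then 2E = 36 + 6·2 = 48, so E = 24, V = 2E/4 = 12, F = 12 + 2 = 14.

24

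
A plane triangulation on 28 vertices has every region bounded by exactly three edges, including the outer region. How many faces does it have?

In a plane triangulation 3F = 2E and V − E + F = 2, so F = 2V − 4 = 2·28 − 4 = 52.

52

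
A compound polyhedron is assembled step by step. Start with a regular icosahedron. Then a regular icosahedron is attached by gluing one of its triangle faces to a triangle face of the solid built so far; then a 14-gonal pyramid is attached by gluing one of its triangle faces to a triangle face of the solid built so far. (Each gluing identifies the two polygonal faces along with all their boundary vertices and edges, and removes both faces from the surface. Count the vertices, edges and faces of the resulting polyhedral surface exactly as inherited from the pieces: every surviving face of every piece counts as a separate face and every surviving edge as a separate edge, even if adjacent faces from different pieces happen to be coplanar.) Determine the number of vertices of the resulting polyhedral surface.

33

A regular icosahedron: V=12, E=30, F=20.
Attach a regular icosahedron (V=12, E=30, F=20) along a 3-gon: merge 3 vertices and 3 edges, delete both glued faces → V=21, E=57, F=38.
Attach a 14-gonal pyramid (V=15, E=28, F=15) along a 3-gon: merge 3 vertices and 3 edges, delete both glued faces → V=33, E=82, F=51.
Check: V − E + F = 33 − 82 + 51 = 2.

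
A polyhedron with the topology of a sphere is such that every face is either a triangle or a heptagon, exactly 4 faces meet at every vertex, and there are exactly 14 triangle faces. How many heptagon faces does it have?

Let x be the number of heptagons; then F = 14 + x.
Edge–face incidences: 2E = 3·14 + 7·x = 42 + 7x.
Every vertex has degree 4, so 4V = 2E.
Euler: V − E + F = 2 ⇒ (2E)/4 − E + (14 + x) = 2.
Multiply by 8: 2·(2E) − 4·(2E) + 8·(14 + x) = 16, i.e. 112 + 8x − 2·(42 + 7x) = 16.
Collecting terms: −6x + 28 = 16, so −6x = −12, so x = 2.
Then 2E = 42 + 7·2 = 56, so E = 28, V = 2E/4 = 14, F = 14 + 2 = 16.

2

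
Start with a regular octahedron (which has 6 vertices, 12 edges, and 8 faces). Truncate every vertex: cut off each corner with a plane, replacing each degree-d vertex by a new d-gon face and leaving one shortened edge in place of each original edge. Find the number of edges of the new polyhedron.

36

Truncation replaces each original edge-end by a new vertex, so V′ = 2E = 24.
Each original edge survives, and each old vertex of degree d contributes d new edges; summing degrees gives Σd = 2E, so E′ = E + 2E = 3E = 36.
Each original face survives and each original vertex becomes one new face: F′ = F + V = 14.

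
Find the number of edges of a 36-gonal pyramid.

A pyramid on an n-gon base has one n-gon and n triangles: V = 36 + 1 = 37, E = 2·36 = 72, F = 36 + 1 = 37.

72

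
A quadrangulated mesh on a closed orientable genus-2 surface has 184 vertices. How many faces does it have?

186

χ = 2 − 2·2 = -2, and every face is a square so 4F = 2E.
V − E + F = -2 with E = 4F/2 gives 184 − (4/2 − 1)·F = -2, so F = 186 and E = 372.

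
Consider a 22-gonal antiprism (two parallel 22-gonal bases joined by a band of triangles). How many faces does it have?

An antiprism on an n-gon has two n-gon caps and 2n triangles: V = 2·22 = 44, E = 4·22 = 88, F = 2·22 + 2 = 46.

46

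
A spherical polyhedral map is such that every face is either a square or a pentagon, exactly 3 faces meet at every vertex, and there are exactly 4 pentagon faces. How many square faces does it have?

Let x be the number of squares; then F = 4 + x.
Edge–face incidences: 2E = 5·4 + 4·x = 20 + 4x.
Every vertex has degree 3, so 3V = 2E.
Euler: V − E + F = 2 ⇒ (2E)/3 − E + (4 + x) = 2.
Multiply by 6: 2·(2E) − 3·(2E) + 6·(4 + x) = 12, i.e. 24 + 6x − (20 + 4x) = 12.
Collecting terms: 2x + 4 = 12, so 2x = 8, so x = 4.
Then 2E = 20 + 4·4 = 36, so E = 18, V = 2E/3 = 12, F = 4 + 4 = 8.

4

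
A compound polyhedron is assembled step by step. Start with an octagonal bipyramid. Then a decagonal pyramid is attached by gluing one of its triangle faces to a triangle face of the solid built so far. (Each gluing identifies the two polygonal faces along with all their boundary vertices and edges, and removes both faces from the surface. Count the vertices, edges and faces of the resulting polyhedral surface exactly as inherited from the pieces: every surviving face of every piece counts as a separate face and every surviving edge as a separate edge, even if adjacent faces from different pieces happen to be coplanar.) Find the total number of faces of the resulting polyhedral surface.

25

An octagonal bipyramid: V=10, E=24, F=16.
Attach a decagonal pyramid (V=11, E=20, F=11) along a 3-gon: merge 3 vertices and 3 edges, delete both glued faces → V=18, E=41, F=25.
Check: V − E + F = 18 − 41 + 25 = 2.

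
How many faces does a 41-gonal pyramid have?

A pyramid on an n-gon base has one n-gon and n triangles: V = 41 + 1 = 42, E = 2·41 = 82, F = 41 + 1 = 42.

42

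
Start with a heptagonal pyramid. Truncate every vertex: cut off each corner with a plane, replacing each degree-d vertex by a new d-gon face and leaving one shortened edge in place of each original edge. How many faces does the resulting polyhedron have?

16

The base solid has V = 8, E = 14, F = 8.
Truncation replaces each original edge-end by a new vertex, so V′ = 2E = 28.
Each original edge survives, and each old vertex of degree d contributes d new edges; summing degrees gives Σd = 2E, so E′ = E + 2E = 3E = 42.
Each original face survives and each original vertex becomes one new face: F′ = F + V = 16.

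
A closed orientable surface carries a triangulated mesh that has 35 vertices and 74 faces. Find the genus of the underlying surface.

2

Every face is a triangle, so 2E = 3·74 = 222, giving E = 111.
χ = V − E + F = 35 − 111 + 74 = -2.
For a closed orientable surface χ = 2 − 2g, so g = (2 − (-2))/2 = 2.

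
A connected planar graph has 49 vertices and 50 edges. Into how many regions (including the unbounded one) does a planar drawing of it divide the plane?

Euler's formula for a connected plane graph: V − E + F = 2, so F = 2 − 49 + 50 = 3.

3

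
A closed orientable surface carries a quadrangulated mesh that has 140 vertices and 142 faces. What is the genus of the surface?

2

Every face is a square, so 2E = 4·142 = 568, giving E = 284.
χ = V − E + F = 140 − 284 + 142 = -2.
For a closed orientable surface χ = 2 − 2g, so g = (2 − (-2))/2 = 2.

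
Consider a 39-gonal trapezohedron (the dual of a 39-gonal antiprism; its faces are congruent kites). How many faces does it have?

The n-trapezohedron (dual of the n-antiprism) has V = 2·39 + 2 = 80, E = 4·39 = 156, F = 2·39 = 78.

78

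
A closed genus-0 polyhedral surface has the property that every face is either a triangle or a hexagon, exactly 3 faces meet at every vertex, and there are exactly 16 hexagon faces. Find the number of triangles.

Let x be the number of triangles; then F = 16 + x.
Edge–face incidences: 2E = 6·16 + 3·x = 96 + 3x.
Every vertex has degree 3, so 3V = 2E.
Euler: V − E + F = 2 ⇒ (2E)/3 − E + (16 + x) = 2.
Multiply by 6: 2·(2E) − 3·(2E) + 6·(16 + x) = 12, i.e. 96 + 6x − (96 + 3x) = 12.
Collecting terms: 3x = 12, so x = 4.
Then 2E = 96 + 3·4 = 108, so E = 54, V = 2E/3 = 36, F = 16 + 4 = 20.

4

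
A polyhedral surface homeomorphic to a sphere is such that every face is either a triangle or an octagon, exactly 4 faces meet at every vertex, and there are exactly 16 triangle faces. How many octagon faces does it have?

2

Let x be the number of octagons; then F = 16 + x.
Edge–face incidences: 2E = 3·16 + 8·x = 48 + 8x.
Every vertex has degree 4, so 4V = 2E.
Euler: V − E + F = 2 ⇒ (2E)/4 − E + (16 + x) = 2.
Multiply by 8: 2·(2E) − 4·(2E) + 8·(16 + x) = 16, i.e. 128 + 8x − 2·(48 + 8x) = 16.
Collecting terms: −8x + 32 = 16, so −8x = −16, so x = 2.
Then 2E = 48 + 8·2 = 64, so E = 32, V = 2E/4 = 16, F = 16 + 2 = 18.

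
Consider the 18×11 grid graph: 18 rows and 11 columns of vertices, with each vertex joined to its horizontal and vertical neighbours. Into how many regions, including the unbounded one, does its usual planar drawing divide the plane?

171

The grid has V = 18·11 = 198 vertices and E = 18·10 + 11·17 = 367 edges.
F = 2 − V + E = 2 − 198 + 367 = 171.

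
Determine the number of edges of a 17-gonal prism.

51

A prism on an n-gon has two n-gon bases and n rectangular sides: V = 2·17 = 34, E = 3·17 = 51, F = 17 + 2 = 19.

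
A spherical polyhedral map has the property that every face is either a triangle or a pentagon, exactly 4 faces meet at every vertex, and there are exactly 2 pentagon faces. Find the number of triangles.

10

Let x be the number of triangles; then F = 2 + x.
Edge–face incidences: 2E = 5·2 + 3·x = 10 + 3x.
Every vertex has degree 4, so 4V = 2E.
Euler: V − E + F = 2 ⇒ (2E)/4 − E + (2 + x) = 2.
Multiply by 8: 2·(2E) − 4·(2E) + 8·(2 + x) = 16, i.e. 16 + 8x − 2·(10 + 3x) = 16.
Collecting terms: 2x − 4 = 16, so 2x = 20, so x = 10.
Then 2E = 10 + 3·10 = 40, so E = 20, V = 2E/4 = 10, F = 2 + 10 = 12.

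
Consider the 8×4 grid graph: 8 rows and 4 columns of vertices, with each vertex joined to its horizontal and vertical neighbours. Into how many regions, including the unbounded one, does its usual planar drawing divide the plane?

The grid has V = 8·4 = 32 vertices and E = 8·3 + 4·7 = 52 edges.
F = 2 − V + E = 2 − 32 + 52 = 22.

22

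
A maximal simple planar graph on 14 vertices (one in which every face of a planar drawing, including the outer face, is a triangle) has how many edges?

36

In a plane triangulation 3F = 2E and V − E + F = 2, so E = 3V − 6 = 3·14 − 6 = 36.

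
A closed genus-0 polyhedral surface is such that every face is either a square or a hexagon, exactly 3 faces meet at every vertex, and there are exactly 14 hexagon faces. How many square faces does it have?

6

Let x be the number of squares; then F = 14 + x.
Edge–face incidences: 2E = 6·14 + 4·x = 84 + 4x.
Every vertex has degree 3, so 3V = 2E.
Euler: V − E + F = 2 ⇒ (2E)/3 − E + (14 + x) = 2.
Multiply by 6: 2·(2E) − 3·(2E) + 6·(14 + x) = 12, i.e. 84 + 6x − (84 + 4x) = 12.
Collecting terms: 2x = 12, so x = 6.
Then 2E = 84 + 4·6 = 108, so E = 54, V = 2E/3 = 36, F = 14 + 6 = 20.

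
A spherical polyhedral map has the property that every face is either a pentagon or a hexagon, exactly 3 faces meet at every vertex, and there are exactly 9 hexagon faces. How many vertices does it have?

Let x be the number of pentagons; then F = 9 + x.
Edge–face incidences: 2E = 6·9 + 5·x = 54 + 5x.
Every vertex has degree 3, so 3V = 2E.
Euler: V − E + F = 2 ⇒ (2E)/3 − E + (9 + x) = 2.
Multiply by 6: 2·(2E) − 3·(2E) + 6·(9 + x) = 12, i.e. 54 + 6x − (54 + 5x) = 12.
Collecting terms: x = 12.
Then 2E = 54 + 5·12 = 114, so E = 57, V = 2E/3 = 38, F = 9 + 12 = 21.

38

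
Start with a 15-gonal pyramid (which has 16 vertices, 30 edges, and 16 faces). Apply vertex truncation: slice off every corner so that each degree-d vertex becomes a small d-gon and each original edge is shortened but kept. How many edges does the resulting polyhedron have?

90

Truncation replaces each original edge-end by a new vertex, so V′ = 2E = 60.
Each original edge survives, and each old vertex of degree d contributes d new edges; summing degrees gives Σd = 2E, so E′ = E + 2E = 3E = 90.
Each original face survives and each original vertex becomes one new face: F′ = F + V = 32.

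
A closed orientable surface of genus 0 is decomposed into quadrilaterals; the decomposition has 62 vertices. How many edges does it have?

120

χ = 2 − 2·0 = 2, and every face is a square so 4F = 2E.
V − E + F = 2 with E = 4F/2 gives 62 − (4/2 − 1)·F = 2, so F = 60 and E = 120.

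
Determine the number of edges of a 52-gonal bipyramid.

156

A bipyramid over an n-gon has 2n triangular faces and n + 2 vertices: V = 52 + 2 = 54, E = 3·52 = 156, F = 2·52 = 104.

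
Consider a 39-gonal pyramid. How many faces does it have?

A pyramid on an n-gon base has one n-gon and n triangles: V = 39 + 1 = 40, E = 2·39 = 78, F = 39 + 1 = 40.

40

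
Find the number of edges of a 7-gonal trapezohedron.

28

The n-trapezohedron (dual of the n-antiprism) has V = 2·7 + 2 = 16, E = 4·7 = 28, F = 2·7 = 14.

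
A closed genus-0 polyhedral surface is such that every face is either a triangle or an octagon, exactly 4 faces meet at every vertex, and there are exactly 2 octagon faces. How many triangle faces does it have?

Let x be the number of triangles; then F = 2 + x.
Edge–face incidences: 2E = 8·2 + 3·x = 16 + 3x.
Every vertex has degree 4, so 4V = 2E.
Euler: V − E + F = 2 ⇒ (2E)/4 − E + (2 + x) = 2.
Multiply by 8: 2·(2E) − 4·(2E) + 8·(2 + x) = 16, i.e. 16 + 8x − 2·(16 + 3x) = 16.
Collecting terms: 2x − 16 = 16, so 2x = 32, so x = 16.
Then 2E = 16 + 3·16 = 64, so E = 32, V = 2E/4 = 16, F = 2 + 16 = 18.

16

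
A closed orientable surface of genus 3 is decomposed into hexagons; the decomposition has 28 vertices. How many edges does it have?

48

χ = 2 − 2·3 = -4, and every face is a hexagon so 6F = 2E.
V − E + F = -4 with E = 6F/2 gives 28 − (6/2 − 1)·F = -4, so F = 16 and E = 48.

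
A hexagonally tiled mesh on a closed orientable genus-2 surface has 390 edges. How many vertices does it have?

258

χ = 2 − 2·2 = -2, and every face is a hexagon so 6F = 2E.
F = 2E/6 = 130. Then V = -2 + E − F = -2 + 390 − 130 = 258.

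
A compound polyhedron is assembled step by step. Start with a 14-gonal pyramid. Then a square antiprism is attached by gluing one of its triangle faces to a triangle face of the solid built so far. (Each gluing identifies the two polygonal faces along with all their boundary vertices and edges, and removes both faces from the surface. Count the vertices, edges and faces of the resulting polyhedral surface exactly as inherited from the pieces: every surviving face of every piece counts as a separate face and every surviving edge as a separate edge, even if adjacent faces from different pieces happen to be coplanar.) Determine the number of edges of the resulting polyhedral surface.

A 14-gonal pyramid: V=15, E=28, F=15.
Attach a square antiprism (V=8, E=16, F=10) along a 3-gon: merge 3 vertices and 3 edges, delete both glued faces → V=20, E=41, F=23.
Check: V − E + F = 20 − 41 + 23 = 2.

41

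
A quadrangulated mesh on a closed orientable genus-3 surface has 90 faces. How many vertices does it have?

86

χ = 2 − 2·3 = -4, and every face is a square so 4F = 2E.
E = 4·90/2 = 180. Then V = -4 + E − F = -4 + 180 − 90 = 86.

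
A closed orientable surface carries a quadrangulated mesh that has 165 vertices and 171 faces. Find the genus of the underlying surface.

Every face is a square, so 2E = 4·171 = 684, giving E = 342.
χ = V − E + F = 165 − 342 + 171 = -6.
For a closed orientable surface χ = 2 − 2g, so g = (2 − (-6))/2 = 4.

4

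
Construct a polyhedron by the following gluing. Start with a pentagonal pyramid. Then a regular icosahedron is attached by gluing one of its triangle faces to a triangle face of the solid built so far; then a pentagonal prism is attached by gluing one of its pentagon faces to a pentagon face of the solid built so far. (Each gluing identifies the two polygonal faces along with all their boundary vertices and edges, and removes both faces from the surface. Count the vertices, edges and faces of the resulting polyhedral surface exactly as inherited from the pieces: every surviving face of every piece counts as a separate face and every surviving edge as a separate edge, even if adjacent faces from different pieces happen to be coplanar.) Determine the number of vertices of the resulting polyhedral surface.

A pentagonal pyramid: V=6, E=10, F=6.
Attach a regular icosahedron (V=12, E=30, F=20) along a 3-gon: merge 3 vertices and 3 edges, delete both glued faces → V=15, E=37, F=24.
Attach a pentagonal prism (V=10, E=15, F=7) along a 5-gon: merge 5 vertices and 5 edges, delete both glued faces → V=20, E=47, F=29.
Check: V − E + F = 20 − 47 + 29 = 2.

20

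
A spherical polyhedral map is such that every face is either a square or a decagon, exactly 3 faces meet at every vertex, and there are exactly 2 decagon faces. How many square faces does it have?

10

Let x be the number of squares; then F = 2 + x.
Edge–face incidences: 2E = 10·2 + 4·x = 20 + 4x.
Every vertex has degree 3, so 3V = 2E.
Euler: V − E + F = 2 ⇒ (2E)/3 − E + (2 + x) = 2.
Multiply by 6: 2·(2E) − 3·(2E) + 6·(2 + x) = 12, i.e. 12 + 6x − (20 + 4x) = 12.
Collecting terms: 2x − 8 = 12, so 2x = 20, so x = 10.
Then 2E = 20 + 4·10 = 60, so E = 30, V = 2E/3 = 20, F = 2 + 10 = 12.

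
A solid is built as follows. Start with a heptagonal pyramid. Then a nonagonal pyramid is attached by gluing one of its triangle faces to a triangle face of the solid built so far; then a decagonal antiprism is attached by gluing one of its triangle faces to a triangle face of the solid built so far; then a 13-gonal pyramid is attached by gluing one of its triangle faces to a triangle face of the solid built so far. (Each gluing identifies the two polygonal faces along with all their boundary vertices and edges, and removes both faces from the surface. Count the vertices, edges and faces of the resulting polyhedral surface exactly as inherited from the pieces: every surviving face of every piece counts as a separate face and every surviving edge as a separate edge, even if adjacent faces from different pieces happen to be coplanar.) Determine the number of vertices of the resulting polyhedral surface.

43

A heptagonal pyramid: V=8, E=14, F=8.
Attach a nonagonal pyramid (V=10, E=18, F=10) along a 3-gon: merge 3 vertices and 3 edges, delete both glued faces → V=15, E=29, F=16.
Attach a decagonal antiprism (V=20, E=40, F=22) along a 3-gon: merge 3 vertices and 3 edges, delete both glued faces → V=32, E=66, F=36.
Attach a 13-gonal pyramid (V=14, E=26, F=14) along a 3-gon: merge 3 vertices and 3 edges, delete both glued faces → V=43, E=89, F=48.
Check: V − E + F = 43 − 89 + 48 = 2.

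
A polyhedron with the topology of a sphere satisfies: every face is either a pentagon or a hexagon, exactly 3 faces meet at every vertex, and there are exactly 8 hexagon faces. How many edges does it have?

Let x be the number of pentagons; then F = 8 + x.
Edge–face incidences: 2E = 6·8 + 5·x = 48 + 5x.
Every vertex has degree 3, so 3V = 2E.
Euler: V − E + F = 2 ⇒ (2E)/3 − E + (8 + x) = 2.
Multiply by 6: 2·(2E) − 3·(2E) + 6·(8 + x) = 12, i.e. 48 + 6x − (48 + 5x) = 12.
Collecting terms: x = 12.
Then 2E = 48 + 5·12 = 108, so E = 54, V = 2E/3 = 36, F = 8 + 12 = 20.

54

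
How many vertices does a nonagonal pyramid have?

10

A pyramid on an n-gon base has one n-gon and n triangles: V = 9 + 1 = 10, E = 2·9 = 18, F = 9 + 1 = 10.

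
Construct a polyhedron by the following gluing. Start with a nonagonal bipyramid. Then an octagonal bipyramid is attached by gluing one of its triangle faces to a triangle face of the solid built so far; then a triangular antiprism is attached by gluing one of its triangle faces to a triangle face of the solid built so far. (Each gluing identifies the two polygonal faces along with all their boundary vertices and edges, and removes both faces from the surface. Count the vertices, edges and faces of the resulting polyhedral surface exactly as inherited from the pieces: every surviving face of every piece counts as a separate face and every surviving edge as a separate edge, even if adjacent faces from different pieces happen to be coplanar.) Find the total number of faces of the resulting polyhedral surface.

A nonagonal bipyramid: V=11, E=27, F=18.
Attach an octagonal bipyramid (V=10, E=24, F=16) along a 3-gon: merge 3 vertices and 3 edges, delete both glued faces → V=18, E=48, F=32.
Attach a triangular antiprism (V=6, E=12, F=8) along a 3-gon: merge 3 vertices and 3 edges, delete both glued faces → V=21, E=57, F=38.
Check: V − E + F = 21 − 57 + 38 = 2.

38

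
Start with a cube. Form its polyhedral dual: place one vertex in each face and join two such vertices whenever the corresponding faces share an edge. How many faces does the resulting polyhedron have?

8

The base solid has V = 8, E = 12, F = 6.
The dual swaps V and F and preserves E: V′ = F = 6, E′ = E = 12, F′ = V = 8.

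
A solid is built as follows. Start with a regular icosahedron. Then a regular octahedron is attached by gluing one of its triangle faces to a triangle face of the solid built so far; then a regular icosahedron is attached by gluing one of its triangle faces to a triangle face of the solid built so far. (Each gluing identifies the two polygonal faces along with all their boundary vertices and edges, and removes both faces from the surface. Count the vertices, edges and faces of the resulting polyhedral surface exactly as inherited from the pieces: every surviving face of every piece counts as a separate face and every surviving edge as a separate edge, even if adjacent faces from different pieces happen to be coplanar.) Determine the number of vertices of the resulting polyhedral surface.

24

A regular icosahedron: V=12, E=30, F=20.
Attach a regular octahedron (V=6, E=12, F=8) along a 3-gon: merge 3 vertices and 3 edges, delete both glued faces → V=15, E=39, F=26.
Attach a regular icosahedron (V=12, E=30, F=20) along a 3-gon: merge 3 vertices and 3 edges, delete both glued faces → V=24, E=66, F=44.
Check: V − E + F = 24 − 66 + 44 = 2.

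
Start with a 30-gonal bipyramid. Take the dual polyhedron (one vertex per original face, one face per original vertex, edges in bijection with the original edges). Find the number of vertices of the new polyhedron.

The base solid has V = 32, E = 90, F = 60.
The dual swaps V and F and preserves E: V′ = F = 60, E′ = E = 90, F′ = V = 32.

60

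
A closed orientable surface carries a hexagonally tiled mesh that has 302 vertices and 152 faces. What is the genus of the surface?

Every face is a hexagon, so 2E = 6·152 = 912, giving E = 456.
χ = V − E + F = 302 − 456 + 152 = -2.
For a closed orientable surface χ = 2 − 2g, so g = (2 − (-2))/2 = 2.

2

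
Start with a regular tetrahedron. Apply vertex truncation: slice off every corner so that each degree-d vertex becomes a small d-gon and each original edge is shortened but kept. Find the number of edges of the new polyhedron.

18

The base solid has V = 4, E = 6, F = 4.
Truncation replaces each original edge-end by a new vertex, so V′ = 2E = 12.
Each original edge survives, and each old vertex of degree d contributes d new edges; summing degrees gives Σd = 2E, so E′ = E + 2E = 3E = 18.
Each original face survives and each original vertex becomes one new face: F′ = F + V = 8.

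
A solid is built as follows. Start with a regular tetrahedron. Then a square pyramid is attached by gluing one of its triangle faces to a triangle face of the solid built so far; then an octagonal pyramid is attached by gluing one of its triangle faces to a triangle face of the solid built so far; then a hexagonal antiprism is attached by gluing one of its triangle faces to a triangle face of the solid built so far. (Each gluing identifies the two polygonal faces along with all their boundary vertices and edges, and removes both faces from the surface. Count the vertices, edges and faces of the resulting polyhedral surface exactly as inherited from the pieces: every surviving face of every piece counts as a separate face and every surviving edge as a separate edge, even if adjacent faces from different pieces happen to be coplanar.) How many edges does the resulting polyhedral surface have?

45

A regular tetrahedron: V=4, E=6, F=4.
Attach a square pyramid (V=5, E=8, F=5) along a 3-gon: merge 3 vertices and 3 edges, delete both glued faces → V=6, E=11, F=7.
Attach an octagonal pyramid (V=9, E=16, F=9) along a 3-gon: merge 3 vertices and 3 edges, delete both glued faces → V=12, E=24, F=14.
Attach a hexagonal antiprism (V=12, E=24, F=14) along a 3-gon: merge 3 vertices and 3 edges, delete both glued faces → V=21, E=45, F=26.
Check: V − E + F = 21 − 45 + 26 = 2.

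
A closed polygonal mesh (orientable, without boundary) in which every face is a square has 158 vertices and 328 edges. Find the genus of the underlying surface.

Every face is a square and each edge borders two faces, so 4F = 2·328, giving F = 164.
χ = V − E + F = 158 − 328 + 164 = -6.
For a closed orientable surface χ = 2 − 2g, so g = (2 − (-6))/2 = 4.

4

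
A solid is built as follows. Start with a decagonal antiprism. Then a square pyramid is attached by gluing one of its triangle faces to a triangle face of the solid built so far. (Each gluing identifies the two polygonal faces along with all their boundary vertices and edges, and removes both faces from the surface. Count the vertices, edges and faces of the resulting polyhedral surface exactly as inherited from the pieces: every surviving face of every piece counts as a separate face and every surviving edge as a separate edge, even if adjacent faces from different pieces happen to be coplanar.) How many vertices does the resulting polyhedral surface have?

A decagonal antiprism: V=20, E=40, F=22.
Attach a square pyramid (V=5, E=8, F=5) along a 3-gon: merge 3 vertices and 3 edges, delete both glued faces → V=22, E=45, F=25.
Check: V − E + F = 22 − 45 + 25 = 2.

22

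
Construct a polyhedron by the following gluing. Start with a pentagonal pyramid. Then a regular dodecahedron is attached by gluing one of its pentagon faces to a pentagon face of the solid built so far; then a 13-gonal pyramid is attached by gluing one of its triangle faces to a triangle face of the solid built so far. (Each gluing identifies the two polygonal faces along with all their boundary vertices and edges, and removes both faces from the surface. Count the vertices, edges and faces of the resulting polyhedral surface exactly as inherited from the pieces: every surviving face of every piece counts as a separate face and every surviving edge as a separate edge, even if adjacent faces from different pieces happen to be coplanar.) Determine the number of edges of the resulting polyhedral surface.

58

A pentagonal pyramid: V=6, E=10, F=6.
Attach a regular dodecahedron (V=20, E=30, F=12) along a 5-gon: merge 5 vertices and 5 edges, delete both glued faces → V=21, E=35, F=16.
Attach a 13-gonal pyramid (V=14, E=26, F=14) along a 3-gon: merge 3 vertices and 3 edges, delete both glued faces → V=32, E=58, F=28.
Check: V − E + F = 32 − 58 + 28 = 2.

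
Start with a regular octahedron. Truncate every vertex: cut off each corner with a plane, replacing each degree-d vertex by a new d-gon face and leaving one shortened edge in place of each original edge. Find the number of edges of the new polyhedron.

The base solid has V = 6, E = 12, F = 8.
Truncation replaces each original edge-end by a new vertex, so V′ = 2E = 24.
Each original edge survives, and each old vertex of degree d contributes d new edges; summing degrees gives Σd = 2E, so E′ = E + 2E = 3E = 36.
Each original face survives and each original vertex becomes one new face: F′ = F + V = 14.

36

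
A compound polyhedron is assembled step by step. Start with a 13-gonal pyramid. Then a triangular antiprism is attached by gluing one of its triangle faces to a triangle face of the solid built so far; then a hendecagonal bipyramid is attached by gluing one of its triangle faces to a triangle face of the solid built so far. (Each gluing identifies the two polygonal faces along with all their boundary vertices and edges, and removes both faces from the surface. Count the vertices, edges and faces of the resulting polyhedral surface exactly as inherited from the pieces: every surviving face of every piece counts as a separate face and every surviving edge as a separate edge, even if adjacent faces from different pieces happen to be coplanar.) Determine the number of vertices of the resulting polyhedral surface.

27

A 13-gonal pyramid: V=14, E=26, F=14.
Attach a triangular antiprism (V=6, E=12, F=8) along a 3-gon: merge 3 vertices and 3 edges, delete both glued faces → V=17, E=35, F=20.
Attach a hendecagonal bipyramid (V=13, E=33, F=22) along a 3-gon: merge 3 vertices and 3 edges, delete both glued faces → V=27, E=65, F=40.
Check: V − E + F = 27 − 65 + 40 = 2.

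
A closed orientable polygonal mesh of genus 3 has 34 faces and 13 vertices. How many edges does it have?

For a closed orientable surface of genus 3, χ = 2 − 2·3 = -4.
E = V + F − (-4) = 13 + 34 − (-4) = 51.

51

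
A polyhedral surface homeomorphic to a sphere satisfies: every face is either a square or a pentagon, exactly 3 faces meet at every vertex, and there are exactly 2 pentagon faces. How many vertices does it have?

10

Let x be the number of squares; then F = 2 + x.
Edge–face incidences: 2E = 5·2 + 4·x = 10 + 4x.
Every vertex has degree 3, so 3V = 2E.
Euler: V − E + F = 2 ⇒ (2E)/3 − E + (2 + x) = 2.
Multiply by 6: 2·(2E) − 3·(2E) + 6·(2 + x) = 12, i.e. 12 + 6x − (10 + 4x) = 12.
Collecting terms: 2x + 2 = 12, so 2x = 10, so x = 5.
Then 2E = 10 + 4·5 = 30, so E = 15, V = 2E/3 = 10, F = 2 + 5 = 7.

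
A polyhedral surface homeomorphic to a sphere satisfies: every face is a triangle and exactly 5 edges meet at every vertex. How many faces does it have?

Each face has 3 edges and each edge borders two faces, so 2E = 3F.
Each vertex has degree 5, so 5V = 2E and hence V = 3F/5.
Euler: V − E + F = 2 ⇒ (3F/5) − (3F/2) + F = 2.
Multiply by 10: (6 − 15 + 10)F = 20, i.e. 1F = 20.
So F = 20, E = 3·20/2 = 30, V = 3·20/5 = 12.

20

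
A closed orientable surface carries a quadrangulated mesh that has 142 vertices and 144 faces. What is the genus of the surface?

2

Every face is a square, so 2E = 4·144 = 576, giving E = 288.
χ = V − E + F = 142 − 288 + 144 = -2.
For a closed orientable surface χ = 2 − 2g, so g = (2 − (-2))/2 = 2.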